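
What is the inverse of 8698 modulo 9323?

9323 = 1·8698 + 625
8698 = 13·625 + 573
625 = 1·573 + 52
573 = 11·52 + 1
52 = 52·1 + 0
gcd(8698, 9323) = 1, so the inverse exists.
Back-substitute for 1:
1 = 1·573 − 11·52
  = −11·625 + 12·573
  = 12·8698 − 167·625
  = −167·9323 + 179·8698
So 8698⁻¹ ≡ 179 (mod 9323).

179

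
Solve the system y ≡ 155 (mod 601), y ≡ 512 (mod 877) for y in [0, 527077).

314478

601⁻¹ mod 877: 601·537 ≡ 1 (mod 877), so 601⁻¹ ≡ 537.
y = 155 + 601·((512 − 155)·537 mod 877) = 155 + 601·523 = 314478.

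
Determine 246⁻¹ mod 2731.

Run the extended Euclidean algorithm:
2731 = 11×246 + 25
246 = 9×25 + 21
25 = 1×21 + 4
21 = 5×4 + 1
4 = 4×1 + 0
gcd(246, 2731) = 1, so the inverse exists.
Back-substitute for 1:
1 = 1×21 − 5×4
  = −5×25 + 6×21
  = 6×246 − 59×25
  = −59×2731 + 655×246
So 246⁻¹ ≡ 655 (mod 2731).

655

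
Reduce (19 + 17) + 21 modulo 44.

13

19 + 17 = 36
36 + 21 = 57 ≡ 13 (mod 44)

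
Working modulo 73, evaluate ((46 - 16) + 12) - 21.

46 - 16 = 30
30 + 12 = 42
42 - 21 = 21

21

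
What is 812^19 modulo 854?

280

By square-and-multiply:
19 in binary is 10011, i.e. 19 = 16 + 2 + 1.
812^1 ≡ 812 (mod 854)
812^2 ≡ 812^2 = 659344 ≡ 56 (mod 854)
812^4 ≡ 56^2 = 3136 ≡ 574 (mod 854)
812^8 ≡ 574^2 = 329476 ≡ 686 (mod 854)
812^16 ≡ 686^2 = 470596 ≡ 42 (mod 854)
812^19 = 812^16 · 812^2 · 812^1 ≡ 42 · 56 · 812 (mod 854).
Accumulate the product:
42 · 56 = 2352 ≡ 644
644 · 812 = 522928 ≡ 280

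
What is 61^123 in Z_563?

Using repeated squaring:
61^1 ≡ 61 (mod 563)
61^2 ≡ 61^2 = 3721 ≡ 343 (mod 563)
61^4 ≡ 343^2 = 117649 ≡ 545 (mod 563)
61^8 ≡ 545^2 = 297025 ≡ 324 (mod 563)
61^16 ≡ 324^2 = 104976 ≡ 258 (mod 563)
61^32 ≡ 258^2 = 66564 ≡ 130 (mod 563)
61^64 ≡ 130^2 = 16900 ≡ 10 (mod 563)
61^123 = 61^64 · 61^32 · 61^16 · 61^8 · 61^2 · 61^1 ≡ 10 · 130 · 258 · 324 · 343 · 61 (mod 563).
Accumulate the product:
10 · 130 = 1300 ≡ 174
174 · 258 = 44892 ≡ 415
415 · 324 = 134460 ≡ 466
466 · 343 = 159838 ≡ 509
509 · 61 = 31049 ≡ 84

84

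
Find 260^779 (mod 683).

220

Using repeated squaring:
779 in binary is 1100001011, i.e. 779 = 512 + 256 + 8 + 2 + 1.
260^1 ≡ 260 (mod 683)
260^2 ≡ 260^2 = 67600 ≡ 666 (mod 683)
260^4 ≡ 666^2 = 443556 ≡ 289 (mod 683)
260^8 ≡ 289^2 = 83521 ≡ 195 (mod 683)
260^16 ≡ 195^2 = 38025 ≡ 460 (mod 683)
260^32 ≡ 460^2 = 211600 ≡ 553 (mod 683)
260^64 ≡ 553^2 = 305809 ≡ 508 (mod 683)
260^128 ≡ 508^2 = 258064 ≡ 573 (mod 683)
260^256 ≡ 573^2 = 328329 ≡ 489 (mod 683)
260^512 ≡ 489^2 = 239121 ≡ 71 (mod 683)
260^779 = 260^512 × 260^256 × 260^8 × 260^2 × 260^1 ≡ 71 × 489 × 195 × 666 × 260 (mod 683).
Accumulate the product:
71 × 489 = 34719 ≡ 569
569 × 195 = 110955 ≡ 309
309 × 666 = 205794 ≡ 211
211 × 260 = 54860 ≡ 220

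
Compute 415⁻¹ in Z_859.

859 = 2×415 + 29
415 = 14×29 + 9
29 = 3×9 + 2
9 = 4×2 + 1
2 = 2×1 + 0
gcd(415, 859) = 1, so the inverse exists.
Back-substitute for 1:
1 = 1×9 − 4×2
  = −4×29 + 13×9
  = 13×415 − 186×29
  = −186×859 + 385×415
So 415⁻¹ ≡ 385 (mod 859).

385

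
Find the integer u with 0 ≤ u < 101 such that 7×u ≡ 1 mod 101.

By the extended Euclidean algorithm:
101 = 14*7 + 3
7 = 2*3 + 1
3 = 3*1 + 0
gcd(7, 101) = 1, so the inverse exists.
Bézout: 1 = −2*101 + 29*7.
So 7⁻¹ ≡ 29 (mod 101).

29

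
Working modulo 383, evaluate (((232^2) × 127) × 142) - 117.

104

(232)^2 ≡ 204 (mod 383)
204 × 127 = 25908 ≡ 247 (mod 383)
247 × 142 = 35074 ≡ 221 (mod 383)
221 - 117 = 104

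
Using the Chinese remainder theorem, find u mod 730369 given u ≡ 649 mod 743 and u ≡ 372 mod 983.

187142

743⁻¹ mod 983: 743×684 ≡ 1 (mod 983), so 743⁻¹ ≡ 684.
u = 649 + 743×((372 − 649)×684 mod 983) = 649 + 743×251 = 187142.
Check: 187142 mod 743 = 649, 187142 mod 983 = 372. ✓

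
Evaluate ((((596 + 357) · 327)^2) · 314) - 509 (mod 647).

346

596 + 357 = 953 ≡ 306 (mod 647)
306 · 327 = 100062 ≡ 424 (mod 647)
(424)^2 ≡ 557 (mod 647)
557 · 314 = 174898 ≡ 208 (mod 647)
208 - 509 = -301 ≡ 346 (mod 647)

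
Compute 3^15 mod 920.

3^1 ≡ 3 (mod 920)
3^2 ≡ 3^2 = 9 (mod 920)
3^4 ≡ 9^2 = 81 (mod 920)
3^8 ≡ 81^2 = 6561 ≡ 121 (mod 920)
3^15 = 3^8 · 3^4 · 3^2 · 3^1 ≡ 121 · 81 · 9 · 3 (mod 920).
Accumulate the product:
121 · 81 = 9801 ≡ 601
601 · 9 = 5409 ≡ 809
809 · 3 = 2427 ≡ 587

587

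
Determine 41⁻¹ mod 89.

76

89 = 2·41 + 7
41 = 5·7 + 6
7 = 1·6 + 1
6 = 6·1 + 0
gcd(41, 89) = 1, so the inverse exists.
Bézout: 1 = 6·89 − 13·41.
So 41⁻¹ ≡ −13 ≡ 76 (mod 89).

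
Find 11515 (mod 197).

89

11515 = 58·197 + 89, so 11515 ≡ 89 (mod 197).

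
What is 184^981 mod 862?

242

Using repeated squaring:
981 in binary is 1111010101, i.e. 981 = 512 + 256 + 128 + 64 + 16 + 4 + 1.
184^1 ≡ 184 (mod 862)
184^2 ≡ 184^2 = 33856 ≡ 238 (mod 862)
184^4 ≡ 238^2 = 56644 ≡ 614 (mod 862)
184^8 ≡ 614^2 = 376996 ≡ 302 (mod 862)
184^16 ≡ 302^2 = 91204 ≡ 694 (mod 862)
184^32 ≡ 694^2 = 481636 ≡ 640 (mod 862)
184^64 ≡ 640^2 = 409600 ≡ 150 (mod 862)
184^128 ≡ 150^2 = 22500 ≡ 88 (mod 862)
184^256 ≡ 88^2 = 7744 ≡ 848 (mod 862)
184^512 ≡ 848^2 = 719104 ≡ 196 (mod 862)
184^981 = 184^512 · 184^256 · 184^128 · 184^64 · 184^16 · 184^4 · 184^1 ≡ 196 · 848 · 88 · 150 · 694 · 614 · 184 (mod 862).
Accumulate the product:
196 · 848 = 166208 ≡ 704
704 · 88 = 61952 ≡ 750
750 · 150 = 112500 ≡ 440
440 · 694 = 305360 ≡ 212
212 · 614 = 130168 ≡ 6
6 · 184 = 1104 ≡ 242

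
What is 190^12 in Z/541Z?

505

12 in binary is 1100, i.e. 12 = 8 + 4.
190^1 ≡ 190 (mod 541)
190^2 ≡ 190^2 = 36100 ≡ 394 (mod 541)
190^4 ≡ 394^2 = 155236 ≡ 510 (mod 541)
190^8 ≡ 510^2 = 260100 ≡ 420 (mod 541)
190^12 = 190^8 * 190^4 ≡ 420 * 510 (mod 541).
420 * 510 = 214200 ≡ 505 (mod 541).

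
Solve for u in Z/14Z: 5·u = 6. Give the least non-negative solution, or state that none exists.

4

gcd(5, 14) = 1, so a unique solution mod 14 exists.
5⁻¹ ≡ 3 (mod 14).
u ≡ 3·6 ≡ 4 (mod 14).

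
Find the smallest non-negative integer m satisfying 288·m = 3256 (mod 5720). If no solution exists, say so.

627

gcd(288, 5720) = 8, and 8 | 3256, so solutions exist.
Divide through by 8: 36·m ≡ 407 mod 715.
36⁻¹ ≡ 576 (mod 715).
m ≡ 576·407 ≡ 627 (mod 715).
The smallest non-negative solution is m = 627.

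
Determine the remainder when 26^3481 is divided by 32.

Compute successive squares:
3481 in binary is 110110011001, i.e. 3481 = 2048 + 1024 + 256 + 128 + 16 + 8 + 1.
26^1 ≡ 26 (mod 32)
26^2 ≡ 26^2 = 676 ≡ 4 (mod 32)
26^4 ≡ 4^2 = 16 (mod 32)
26^8 ≡ 16^2 = 256 ≡ 0 (mod 32)
26^16 ≡ 0^2 = 0 (mod 32)
26^32 ≡ 0^2 = 0 (mod 32)
26^64 ≡ 0^2 = 0 (mod 32)
26^128 ≡ 0^2 = 0 (mod 32)
26^256 ≡ 0^2 = 0 (mod 32)
26^512 ≡ 0^2 = 0 (mod 32)
26^1024 ≡ 0^2 = 0 (mod 32)
26^2048 ≡ 0^2 = 0 (mod 32)
26^3481 = 26^2048 · 26^1024 · 26^256 · 26^128 · 26^16 · 26^8 · 26^1 ≡ 0 · 0 · 0 · 0 · 0 · 0 · 26 (mod 32).
Accumulate the product:
0 · 0 = 0
0 · 0 = 0
0 · 0 = 0
0 · 0 = 0
0 · 0 = 0
0 · 26 = 0

0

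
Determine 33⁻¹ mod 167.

Apply the Euclidean algorithm and back-substitute:
167 = 5·33 + 2
33 = 16·2 + 1
2 = 2·1 + 0
gcd(33, 167) = 1, so the inverse exists.
Back-substitute for 1:
1 = 1·33 − 16·2
  = −16·167 + 81·33
So 33⁻¹ ≡ 81 (mod 167).

81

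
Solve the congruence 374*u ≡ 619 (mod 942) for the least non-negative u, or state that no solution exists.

no solution

gcd(374, 942) = 2, and 2 does not divide 619.
So the congruence has no solution.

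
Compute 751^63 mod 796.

579

63 in binary is 111111, i.e. 63 = 32 + 16 + 8 + 4 + 2 + 1.
751^1 ≡ 751 (mod 796)
751^2 ≡ 751^2 = 564001 ≡ 433 (mod 796)
751^4 ≡ 433^2 = 187489 ≡ 429 (mod 796)
751^8 ≡ 429^2 = 184041 ≡ 165 (mod 796)
751^16 ≡ 165^2 = 27225 ≡ 161 (mod 796)
751^32 ≡ 161^2 = 25921 ≡ 449 (mod 796)
751^63 = 751^32 * 751^16 * 751^8 * 751^4 * 751^2 * 751^1 ≡ 449 * 161 * 165 * 429 * 433 * 751 (mod 796).
Accumulate the product:
449 * 161 = 72289 ≡ 649
649 * 165 = 107085 ≡ 421
421 * 429 = 180609 ≡ 713
713 * 433 = 308729 ≡ 677
677 * 751 = 508427 ≡ 579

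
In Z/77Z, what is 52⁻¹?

40

77 = 1*52 + 25
52 = 2*25 + 2
25 = 12*2 + 1
2 = 2*1 + 0
gcd(52, 77) = 1, so the inverse exists.
Back-substitute for 1:
1 = 1*25 − 12*2
  = −12*52 + 25*25
  = 25*77 − 37*52
So 52⁻¹ ≡ −37 ≡ 40 (mod 77).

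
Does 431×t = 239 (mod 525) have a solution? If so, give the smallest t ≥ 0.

394

gcd(431, 525) = 1, so a unique solution mod 525 exists.
431⁻¹ ≡ 296 (mod 525).
t ≡ 296×239 ≡ 394 (mod 525).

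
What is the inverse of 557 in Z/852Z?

413

Apply the Euclidean algorithm and back-substitute:
852 = 1·557 + 295
557 = 1·295 + 262
295 = 1·262 + 33
262 = 7·33 + 31
33 = 1·31 + 2
31 = 15·2 + 1
2 = 2·1 + 0
gcd(557, 852) = 1, so the inverse exists.
Back-substitute for 1:
1 = 1·31 − 15·2
  = −15·33 + 16·31
  = 16·262 − 127·33
  = −127·295 + 143·262
  = 143·557 − 270·295
  = −270·852 + 413·557
So 557⁻¹ ≡ 413 (mod 852).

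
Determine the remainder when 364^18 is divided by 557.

18 in binary is 10010, i.e. 18 = 16 + 2.
364^1 ≡ 364 (mod 557)
364^2 ≡ 364^2 = 132496 ≡ 487 (mod 557)
364^4 ≡ 487^2 = 237169 ≡ 444 (mod 557)
364^8 ≡ 444^2 = 197136 ≡ 515 (mod 557)
364^16 ≡ 515^2 = 265225 ≡ 93 (mod 557)
364^18 = 364^16 · 364^2 ≡ 93 · 487 (mod 557).
93 · 487 = 45291 ≡ 174 (mod 557).

174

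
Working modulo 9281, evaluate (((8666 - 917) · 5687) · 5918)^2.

9248

8666 - 917 = 7749
7749 · 5687 = 44068563 ≡ 2375 (mod 9281)
2375 · 5918 = 14055250 ≡ 3816 (mod 9281)
(3816)^2 ≡ 9248 (mod 9281)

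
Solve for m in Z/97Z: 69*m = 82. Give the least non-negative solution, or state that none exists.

4

gcd(69, 97) = 1, so a unique solution mod 97 exists.
69⁻¹ ≡ 45 (mod 97).
m ≡ 45*82 ≡ 4 (mod 97).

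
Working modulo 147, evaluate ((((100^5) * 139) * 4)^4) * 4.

1

(100)^5 ≡ 130 (mod 147)
130 * 139 = 18070 ≡ 136 (mod 147)
136 * 4 = 544 ≡ 103 (mod 147)
(103)^4 ≡ 37 (mod 147)
37 * 4 = 148 ≡ 1 (mod 147)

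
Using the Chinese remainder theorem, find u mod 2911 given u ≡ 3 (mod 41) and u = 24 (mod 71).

41⁻¹ mod 71: 41*26 ≡ 1 (mod 71), so 41⁻¹ ≡ 26.
u = 3 + 41*((24 − 3)*26 mod 71) = 3 + 41*49 = 2012.
Check: 2012 mod 41 = 3, 2012 mod 71 = 24. ✓

2012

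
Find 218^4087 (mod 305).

4087 in binary is 111111110111, i.e. 4087 = 2048 + 1024 + 512 + 256 + 128 + 64 + 32 + 16 + 4 + 2 + 1.
218^1 ≡ 218 (mod 305)
218^2 ≡ 218^2 = 47524 ≡ 249 (mod 305)
218^4 ≡ 249^2 = 62001 ≡ 86 (mod 305)
218^8 ≡ 86^2 = 7396 ≡ 76 (mod 305)
218^16 ≡ 76^2 = 5776 ≡ 286 (mod 305)
218^32 ≡ 286^2 = 81796 ≡ 56 (mod 305)
218^64 ≡ 56^2 = 3136 ≡ 86 (mod 305)
218^128 ≡ 86^2 = 7396 ≡ 76 (mod 305)
218^256 ≡ 76^2 = 5776 ≡ 286 (mod 305)
218^512 ≡ 286^2 = 81796 ≡ 56 (mod 305)
218^1024 ≡ 56^2 = 3136 ≡ 86 (mod 305)
218^2048 ≡ 86^2 = 7396 ≡ 76 (mod 305)
218^4087 = 218^2048 · 218^1024 · 218^512 · 218^256 · 218^128 · 218^64 · 218^32 · 218^16 · 218^4 · 218^2 · 218^1 ≡ 76 · 86 · 56 · 286 · 76 · 86 · 56 · 286 · 86 · 249 · 218 (mod 305).
Accumulate the product:
76 · 86 = 6536 ≡ 131
131 · 56 = 7336 ≡ 16
16 · 286 = 4576 ≡ 1
1 · 76 = 76
76 · 86 = 6536 ≡ 131
131 · 56 = 7336 ≡ 16
16 · 286 = 4576 ≡ 1
1 · 86 = 86
86 · 249 = 21414 ≡ 64
64 · 218 = 13952 ≡ 227

227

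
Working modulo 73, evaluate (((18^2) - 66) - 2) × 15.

(18)^2 ≡ 32 (mod 73)
32 - 66 = -34 ≡ 39 (mod 73)
39 - 2 = 37
37 × 15 = 555 ≡ 44 (mod 73)

44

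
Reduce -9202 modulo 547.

-9202 = -17*547 + 97, so -9202 ≡ 97 (mod 547).

97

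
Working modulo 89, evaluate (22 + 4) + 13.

22 + 4 = 26
26 + 13 = 39

39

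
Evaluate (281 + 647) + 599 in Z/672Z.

281 + 647 = 928 ≡ 256 (mod 672)
256 + 599 = 855 ≡ 183 (mod 672)

183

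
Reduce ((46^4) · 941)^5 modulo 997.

418

(46)^4 ≡ 926 (mod 997)
926 · 941 = 871366 ≡ 985 (mod 997)
(985)^5 ≡ 418 (mod 997)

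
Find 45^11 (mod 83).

13

By square-and-multiply:
11 in binary is 1011, i.e. 11 = 8 + 2 + 1.
45^1 ≡ 45 (mod 83)
45^2 ≡ 45^2 = 2025 ≡ 33 (mod 83)
45^4 ≡ 33^2 = 1089 ≡ 10 (mod 83)
45^8 ≡ 10^2 = 100 ≡ 17 (mod 83)
45^11 = 45^8 * 45^2 * 45^1 ≡ 17 * 33 * 45 (mod 83).
Accumulate the product:
17 * 33 = 561 ≡ 63
63 * 45 = 2835 ≡ 13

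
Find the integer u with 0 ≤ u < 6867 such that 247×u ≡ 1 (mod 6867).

3364

By the extended Euclidean algorithm:
6867 = 27×247 + 198
247 = 1×198 + 49
198 = 4×49 + 2
49 = 24×2 + 1
2 = 2×1 + 0
gcd(247, 6867) = 1, so the inverse exists.
Bézout: 1 = −121×6867 + 3364×247.
So 247⁻¹ ≡ 3364 (mod 6867).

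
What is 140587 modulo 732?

140587 = 192*732 + 43, so 140587 ≡ 43 (mod 732).

43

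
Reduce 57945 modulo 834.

57945 = 69·834 + 399, so 57945 ≡ 399 (mod 834).

399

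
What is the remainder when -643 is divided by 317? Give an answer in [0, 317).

308

-643 = -3*317 + 308, so -643 ≡ 308 (mod 317).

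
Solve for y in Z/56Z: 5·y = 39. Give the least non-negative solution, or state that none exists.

19

gcd(5, 56) = 1, so a unique solution mod 56 exists.
5⁻¹ ≡ 45 (mod 56).
y ≡ 45·39 ≡ 19 (mod 56).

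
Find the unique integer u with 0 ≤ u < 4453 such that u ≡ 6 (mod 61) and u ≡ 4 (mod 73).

61⁻¹ mod 73: 61×6 ≡ 1 (mod 73), so 61⁻¹ ≡ 6.
u = 6 + 61×((4 − 6)×6 mod 73) = 6 + 61×61 = 3727.
Check: 3727 mod 61 = 6, 3727 mod 73 = 4. ✓

3727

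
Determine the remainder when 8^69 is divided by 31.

4

69 in binary is 1000101, i.e. 69 = 64 + 4 + 1.
8^1 ≡ 8 (mod 31)
8^2 ≡ 8^2 = 64 ≡ 2 (mod 31)
8^4 ≡ 2^2 = 4 (mod 31)
8^8 ≡ 4^2 = 16 (mod 31)
8^16 ≡ 16^2 = 256 ≡ 8 (mod 31)
8^32 ≡ 8^2 = 64 ≡ 2 (mod 31)
8^64 ≡ 2^2 = 4 (mod 31)
8^69 = 8^64 × 8^4 × 8^1 ≡ 4 × 4 × 8 (mod 31).
Accumulate the product:
4 × 4 = 16
16 × 8 = 128 ≡ 4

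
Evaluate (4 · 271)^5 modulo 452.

316

4 · 271 = 1084 ≡ 180 (mod 452)
(180)^5 ≡ 316 (mod 452)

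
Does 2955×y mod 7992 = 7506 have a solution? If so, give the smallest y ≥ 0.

gcd(2955, 7992) = 3, and 3 | 7506, so solutions exist.
Divide through by 3: 985×y ≡ 2502 (mod 2664).
985⁻¹ ≡ 2545 (mod 2664).
y ≡ 2545×2502 ≡ 630 (mod 2664).
The smallest non-negative solution is y = 630.

630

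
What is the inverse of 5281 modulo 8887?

Apply the Euclidean algorithm and back-substitute:
8887 = 1·5281 + 3606
5281 = 1·3606 + 1675
3606 = 2·1675 + 256
1675 = 6·256 + 139
256 = 1·139 + 117
139 = 1·117 + 22
117 = 5·22 + 7
22 = 3·7 + 1
7 = 7·1 + 0
gcd(5281, 8887) = 1, so the inverse exists.
Back-substitute for 1:
1 = 1·22 − 3·7
  = −3·117 + 16·22
  = 16·139 − 19·117
  = −19·256 + 35·139
  = 35·1675 − 229·256
  = −229·3606 + 493·1675
  = 493·5281 − 722·3606
  = −722·8887 + 1215·5281
So 5281⁻¹ ≡ 1215 (mod 8887).

1215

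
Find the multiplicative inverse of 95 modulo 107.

98

By the extended Euclidean algorithm:
107 = 1·95 + 12
95 = 7·12 + 11
12 = 1·11 + 1
11 = 11·1 + 0
gcd(95, 107) = 1, so the inverse exists.
Bézout: 1 = 8·107 − 9·95.
So 95⁻¹ ≡ −9 ≡ 98 (mod 107).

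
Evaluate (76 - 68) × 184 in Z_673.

76 - 68 = 8
8 × 184 = 1472 ≡ 126 (mod 673)

126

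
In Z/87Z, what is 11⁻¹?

8

Run the extended Euclidean algorithm:
87 = 7×11 + 10
11 = 1×10 + 1
10 = 10×1 + 0
gcd(11, 87) = 1, so the inverse exists.
Back-substitute for 1:
1 = 1×11 − 1×10
  = −1×87 + 8×11
So 11⁻¹ ≡ 8 (mod 87).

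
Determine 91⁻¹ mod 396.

By the extended Euclidean algorithm:
396 = 4×91 + 32
91 = 2×32 + 27
32 = 1×27 + 5
27 = 5×5 + 2
5 = 2×2 + 1
2 = 2×1 + 0
gcd(91, 396) = 1, so the inverse exists.
Back-substitute for 1:
1 = 1×5 − 2×2
  = −2×27 + 11×5
  = 11×32 − 13×27
  = −13×91 + 37×32
  = 37×396 − 161×91
So 91⁻¹ ≡ −161 ≡ 235 (mod 396).

235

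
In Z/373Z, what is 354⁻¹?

157

373 = 1*354 + 19
354 = 18*19 + 12
19 = 1*12 + 7
12 = 1*7 + 5
7 = 1*5 + 2
5 = 2*2 + 1
2 = 2*1 + 0
gcd(354, 373) = 1, so the inverse exists.
Back-substitute for 1:
1 = 1*5 − 2*2
  = −2*7 + 3*5
  = 3*12 − 5*7
  = −5*19 + 8*12
  = 8*354 − 149*19
  = −149*373 + 157*354
So 354⁻¹ ≡ 157 (mod 373).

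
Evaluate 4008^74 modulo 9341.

74 in binary is 1001010, i.e. 74 = 64 + 8 + 2.
4008^1 ≡ 4008 (mod 9341)
4008^2 ≡ 4008^2 = 16064064 ≡ 6885 (mod 9341)
4008^4 ≡ 6885^2 = 47403225 ≡ 6991 (mod 9341)
4008^8 ≡ 6991^2 = 48874081 ≡ 1969 (mod 9341)
4008^16 ≡ 1969^2 = 3876961 ≡ 446 (mod 9341)
4008^32 ≡ 446^2 = 198916 ≡ 2755 (mod 9341)
4008^64 ≡ 2755^2 = 7590025 ≡ 5133 (mod 9341)
4008^74 = 4008^64 × 4008^8 × 4008^2 ≡ 5133 × 1969 × 6885 (mod 9341).
Accumulate the product:
5133 × 1969 = 10106877 ≡ 9256
9256 × 6885 = 63727560 ≡ 3258

3258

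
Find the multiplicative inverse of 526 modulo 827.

By the extended Euclidean algorithm:
827 = 1*526 + 301
526 = 1*301 + 225
301 = 1*225 + 76
225 = 2*76 + 73
76 = 1*73 + 3
73 = 24*3 + 1
3 = 3*1 + 0
gcd(526, 827) = 1, so the inverse exists.
Back-substitute for 1:
1 = 1*73 − 24*3
  = −24*76 + 25*73
  = 25*225 − 74*76
  = −74*301 + 99*225
  = 99*526 − 173*301
  = −173*827 + 272*526
So 526⁻¹ ≡ 272 (mod 827).

272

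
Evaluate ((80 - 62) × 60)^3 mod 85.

15

80 - 62 = 18
18 × 60 = 1080 ≡ 60 (mod 85)
(60)^3 ≡ 15 (mod 85)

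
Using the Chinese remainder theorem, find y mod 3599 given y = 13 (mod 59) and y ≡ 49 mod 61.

2550

59⁻¹ mod 61: 59*30 ≡ 1 (mod 61), so 59⁻¹ ≡ 30.
y = 13 + 59*((49 − 13)*30 mod 61) = 13 + 59*43 = 2550.
Check: 2550 mod 59 = 13, 2550 mod 61 = 49. ✓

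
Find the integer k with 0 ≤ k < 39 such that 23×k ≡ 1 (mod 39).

By the extended Euclidean algorithm:
39 = 1·23 + 16
23 = 1·16 + 7
16 = 2·7 + 2
7 = 3·2 + 1
2 = 2·1 + 0
gcd(23, 39) = 1, so the inverse exists.
Bézout: 1 = −10·39 + 17·23.
So 23⁻¹ ≡ 17 (mod 39).

17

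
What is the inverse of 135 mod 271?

269

271 = 2·135 + 1
135 = 135·1 + 0
gcd(135, 271) = 1, so the inverse exists.
Back-substitute for 1:
1 = 1·271 − 2·135
So 135⁻¹ ≡ −2 ≡ 269 (mod 271).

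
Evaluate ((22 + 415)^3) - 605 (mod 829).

22 + 415 = 437
(437)^3 ≡ 510 (mod 829)
510 - 605 = -95 ≡ 734 (mod 829)

734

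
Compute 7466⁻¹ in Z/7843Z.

5617

Run the extended Euclidean algorithm:
7843 = 1*7466 + 377
7466 = 19*377 + 303
377 = 1*303 + 74
303 = 4*74 + 7
74 = 10*7 + 4
7 = 1*4 + 3
4 = 1*3 + 1
3 = 3*1 + 0
gcd(7466, 7843) = 1, so the inverse exists.
Bézout: 1 = 2119*7843 − 2226*7466.
So 7466⁻¹ ≡ −2226 ≡ 5617 (mod 7843).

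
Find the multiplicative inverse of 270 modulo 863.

By the extended Euclidean algorithm:
863 = 3×270 + 53
270 = 5×53 + 5
53 = 10×5 + 3
5 = 1×3 + 2
3 = 1×2 + 1
2 = 2×1 + 0
gcd(270, 863) = 1, so the inverse exists.
Back-substitute for 1:
1 = 1×3 − 1×2
  = −1×5 + 2×3
  = 2×53 − 21×5
  = −21×270 + 107×53
  = 107×863 − 342×270
So 270⁻¹ ≡ −342 ≡ 521 (mod 863).

521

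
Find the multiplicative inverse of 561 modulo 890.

Run the extended Euclidean algorithm:
890 = 1*561 + 329
561 = 1*329 + 232
329 = 1*232 + 97
232 = 2*97 + 38
97 = 2*38 + 21
38 = 1*21 + 17
21 = 1*17 + 4
17 = 4*4 + 1
4 = 4*1 + 0
gcd(561, 890) = 1, so the inverse exists.
Bézout: 1 = −133*890 + 211*561.
So 561⁻¹ ≡ 211 (mod 890).

211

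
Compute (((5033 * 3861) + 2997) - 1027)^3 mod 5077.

1977

5033 * 3861 = 19432413 ≡ 2734 (mod 5077)
2734 + 2997 = 5731 ≡ 654 (mod 5077)
654 - 1027 = -373 ≡ 4704 (mod 5077)
(4704)^3 ≡ 1977 (mod 5077)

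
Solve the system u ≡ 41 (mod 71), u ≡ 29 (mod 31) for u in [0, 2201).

71⁻¹ mod 31: 71×7 ≡ 1 (mod 31), so 71⁻¹ ≡ 7.
u = 41 + 71×((29 − 41)×7 mod 31) = 41 + 71×9 = 680.

680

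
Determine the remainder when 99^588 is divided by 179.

95

Compute successive squares:
588 in binary is 1001001100, i.e. 588 = 512 + 64 + 8 + 4.
99^1 ≡ 99 (mod 179)
99^2 ≡ 99^2 = 9801 ≡ 135 (mod 179)
99^4 ≡ 135^2 = 18225 ≡ 146 (mod 179)
99^8 ≡ 146^2 = 21316 ≡ 15 (mod 179)
99^16 ≡ 15^2 = 225 ≡ 46 (mod 179)
99^32 ≡ 46^2 = 2116 ≡ 147 (mod 179)
99^64 ≡ 147^2 = 21609 ≡ 129 (mod 179)
99^128 ≡ 129^2 = 16641 ≡ 173 (mod 179)
99^256 ≡ 173^2 = 29929 ≡ 36 (mod 179)
99^512 ≡ 36^2 = 1296 ≡ 43 (mod 179)
99^588 = 99^512 · 99^64 · 99^8 · 99^4 ≡ 43 · 129 · 15 · 146 (mod 179).
Accumulate the product:
43 · 129 = 5547 ≡ 177
177 · 15 = 2655 ≡ 149
149 · 146 = 21754 ≡ 95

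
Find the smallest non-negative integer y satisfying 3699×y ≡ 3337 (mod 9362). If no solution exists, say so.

gcd(3699, 9362) = 1, so a unique solution mod 9362 exists.
3699⁻¹ ≡ 5887 (mod 9362).
y ≡ 5887×3337 ≡ 3443 (mod 9362).

3443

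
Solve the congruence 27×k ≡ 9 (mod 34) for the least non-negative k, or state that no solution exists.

gcd(27, 34) = 1, so a unique solution mod 34 exists.
27⁻¹ ≡ 29 (mod 34).
k ≡ 29×9 ≡ 23 (mod 34).

23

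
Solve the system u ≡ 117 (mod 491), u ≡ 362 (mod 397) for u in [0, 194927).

107155

491⁻¹ mod 397: 491·359 ≡ 1 (mod 397), so 491⁻¹ ≡ 359.
u = 117 + 491·((362 − 117)·359 mod 397) = 117 + 491·218 = 107155.
Check: 107155 mod 491 = 117, 107155 mod 397 = 362. ✓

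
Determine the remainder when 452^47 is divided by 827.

296

47 in binary is 101111, i.e. 47 = 32 + 8 + 4 + 2 + 1.
452^1 ≡ 452 (mod 827)
452^2 ≡ 452^2 = 204304 ≡ 35 (mod 827)
452^4 ≡ 35^2 = 1225 ≡ 398 (mod 827)
452^8 ≡ 398^2 = 158404 ≡ 447 (mod 827)
452^16 ≡ 447^2 = 199809 ≡ 502 (mod 827)
452^32 ≡ 502^2 = 252004 ≡ 596 (mod 827)
452^47 = 452^32 · 452^8 · 452^4 · 452^2 · 452^1 ≡ 596 · 447 · 398 · 35 · 452 (mod 827).
Accumulate the product:
596 · 447 = 266412 ≡ 118
118 · 398 = 46964 ≡ 652
652 · 35 = 22820 ≡ 491
491 · 452 = 221932 ≡ 296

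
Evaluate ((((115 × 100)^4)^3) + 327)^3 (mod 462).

55

115 × 100 = 11500 ≡ 412 (mod 462)
(412)^4 ≡ 64 (mod 462)
(64)^3 ≡ 190 (mod 462)
190 + 327 = 517 ≡ 55 (mod 462)
(55)^3 ≡ 55 (mod 462)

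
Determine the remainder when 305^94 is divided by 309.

298

94 in binary is 1011110, i.e. 94 = 64 + 16 + 8 + 4 + 2.
305^1 ≡ 305 (mod 309)
305^2 ≡ 305^2 = 93025 ≡ 16 (mod 309)
305^4 ≡ 16^2 = 256 (mod 309)
305^8 ≡ 256^2 = 65536 ≡ 28 (mod 309)
305^16 ≡ 28^2 = 784 ≡ 166 (mod 309)
305^32 ≡ 166^2 = 27556 ≡ 55 (mod 309)
305^64 ≡ 55^2 = 3025 ≡ 244 (mod 309)
305^94 = 305^64 * 305^16 * 305^8 * 305^4 * 305^2 ≡ 244 * 166 * 28 * 256 * 16 (mod 309).
Accumulate the product:
244 * 166 = 40504 ≡ 25
25 * 28 = 700 ≡ 82
82 * 256 = 20992 ≡ 289
289 * 16 = 4624 ≡ 298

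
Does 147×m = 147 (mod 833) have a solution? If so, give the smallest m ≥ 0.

gcd(147, 833) = 49, and 49 | 147, so solutions exist.
Divide through by 49: 3×m ≡ 3 (mod 17).
3⁻¹ ≡ 6 (mod 17).
m ≡ 6×3 ≡ 1 (mod 17).
The smallest non-negative solution is m = 1.

1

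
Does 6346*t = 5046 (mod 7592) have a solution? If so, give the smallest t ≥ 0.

2159

gcd(6346, 7592) = 2, and 2 | 5046, so solutions exist.
Divide through by 2: 3173*t ≡ 2523 (mod 3796).
3173⁻¹ ≡ 2029 (mod 3796).
t ≡ 2029*2523 ≡ 2159 (mod 3796).
The smallest non-negative solution is t = 2159.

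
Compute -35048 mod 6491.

3898

-35048 = -6*6491 + 3898, so -35048 ≡ 3898 (mod 6491).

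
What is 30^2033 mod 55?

By square-and-multiply:
2033 in binary is 11111110001, i.e. 2033 = 1024 + 512 + 256 + 128 + 64 + 32 + 16 + 1.
30^1 ≡ 30 (mod 55)
30^2 ≡ 30^2 = 900 ≡ 20 (mod 55)
30^4 ≡ 20^2 = 400 ≡ 15 (mod 55)
30^8 ≡ 15^2 = 225 ≡ 5 (mod 55)
30^16 ≡ 5^2 = 25 (mod 55)
30^32 ≡ 25^2 = 625 ≡ 20 (mod 55)
30^64 ≡ 20^2 = 400 ≡ 15 (mod 55)
30^128 ≡ 15^2 = 225 ≡ 5 (mod 55)
30^256 ≡ 5^2 = 25 (mod 55)
30^512 ≡ 25^2 = 625 ≡ 20 (mod 55)
30^1024 ≡ 20^2 = 400 ≡ 15 (mod 55)
30^2033 = 30^1024 * 30^512 * 30^256 * 30^128 * 30^64 * 30^32 * 30^16 * 30^1 ≡ 15 * 20 * 25 * 5 * 15 * 20 * 25 * 30 (mod 55).
Accumulate the product:
15 * 20 = 300 ≡ 25
25 * 25 = 625 ≡ 20
20 * 5 = 100 ≡ 45
45 * 15 = 675 ≡ 15
15 * 20 = 300 ≡ 25
25 * 25 = 625 ≡ 20
20 * 30 = 600 ≡ 50

50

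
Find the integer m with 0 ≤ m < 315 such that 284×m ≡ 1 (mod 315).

254

Apply the Euclidean algorithm and back-substitute:
315 = 1×284 + 31
284 = 9×31 + 5
31 = 6×5 + 1
5 = 5×1 + 0
gcd(284, 315) = 1, so the inverse exists.
Bézout: 1 = 55×315 − 61×284.
So 284⁻¹ ≡ −61 ≡ 254 (mod 315).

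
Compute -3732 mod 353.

151

-3732 = -11×353 + 151, so -3732 ≡ 151 (mod 353).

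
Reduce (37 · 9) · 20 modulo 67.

27

37 · 9 = 333 ≡ 65 (mod 67)
65 · 20 = 1300 ≡ 27 (mod 67)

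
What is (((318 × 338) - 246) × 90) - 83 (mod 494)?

59

318 × 338 = 107484 ≡ 286 (mod 494)
286 - 246 = 40
40 × 90 = 3600 ≡ 142 (mod 494)
142 - 83 = 59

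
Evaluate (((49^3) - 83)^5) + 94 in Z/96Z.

(49)^3 ≡ 49 (mod 96)
49 - 83 = -34 ≡ 62 (mod 96)
(62)^5 ≡ 32 (mod 96)
32 + 94 = 126 ≡ 30 (mod 96)

30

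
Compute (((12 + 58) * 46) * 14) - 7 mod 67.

49

12 + 58 = 70 ≡ 3 (mod 67)
3 * 46 = 138 ≡ 4 (mod 67)
4 * 14 = 56
56 - 7 = 49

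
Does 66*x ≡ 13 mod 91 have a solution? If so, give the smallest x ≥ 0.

gcd(66, 91) = 1, so a unique solution mod 91 exists.
66⁻¹ ≡ 40 (mod 91).
x ≡ 40*13 ≡ 65 (mod 91).

65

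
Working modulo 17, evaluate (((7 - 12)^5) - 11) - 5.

4

7 - 12 = -5 ≡ 12 (mod 17)
(12)^5 ≡ 3 (mod 17)
3 - 11 = -8 ≡ 9 (mod 17)
9 - 5 = 4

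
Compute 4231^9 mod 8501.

1289

Compute successive squares:
9 in binary is 1001, i.e. 9 = 8 + 1.
4231^1 ≡ 4231 (mod 8501)
4231^2 ≡ 4231^2 = 17901361 ≡ 6756 (mod 8501)
4231^4 ≡ 6756^2 = 45643536 ≡ 1667 (mod 8501)
4231^8 ≡ 1667^2 = 2778889 ≡ 7563 (mod 8501)
4231^9 = 4231^8 · 4231^1 ≡ 7563 · 4231 (mod 8501).
7563 · 4231 = 31999053 ≡ 1289 (mod 8501).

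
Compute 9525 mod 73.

35

9525 = 130*73 + 35, so 9525 ≡ 35 (mod 73).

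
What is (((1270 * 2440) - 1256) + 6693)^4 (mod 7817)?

1270 * 2440 = 3098800 ≡ 3268 (mod 7817)
3268 - 1256 = 2012
2012 + 6693 = 8705 ≡ 888 (mod 7817)
(888)^4 ≡ 872 (mod 7817)

872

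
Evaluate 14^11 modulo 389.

82

Using repeated squaring:
11 in binary is 1011, i.e. 11 = 8 + 2 + 1.
14^1 ≡ 14 (mod 389)
14^2 ≡ 14^2 = 196 (mod 389)
14^4 ≡ 196^2 = 38416 ≡ 294 (mod 389)
14^8 ≡ 294^2 = 86436 ≡ 78 (mod 389)
14^11 = 14^8 * 14^2 * 14^1 ≡ 78 * 196 * 14 (mod 389).
Accumulate the product:
78 * 196 = 15288 ≡ 117
117 * 14 = 1638 ≡ 82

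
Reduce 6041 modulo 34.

23

6041 = 177×34 + 23, so 6041 ≡ 23 (mod 34).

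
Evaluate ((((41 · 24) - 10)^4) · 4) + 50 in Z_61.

53

41 · 24 = 984 ≡ 8 (mod 61)
8 - 10 = -2 ≡ 59 (mod 61)
(59)^4 ≡ 16 (mod 61)
16 · 4 = 64 ≡ 3 (mod 61)
3 + 50 = 53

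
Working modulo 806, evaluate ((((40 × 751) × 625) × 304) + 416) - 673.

40 × 751 = 30040 ≡ 218 (mod 806)
218 × 625 = 136250 ≡ 36 (mod 806)
36 × 304 = 10944 ≡ 466 (mod 806)
466 + 416 = 882 ≡ 76 (mod 806)
76 - 673 = -597 ≡ 209 (mod 806)

209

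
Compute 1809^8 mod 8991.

2673

1809^1 ≡ 1809 (mod 8991)
1809^2 ≡ 1809^2 = 3272481 ≡ 8748 (mod 8991)
1809^4 ≡ 8748^2 = 76527504 ≡ 5103 (mod 8991)
1809^8 ≡ 5103^2 = 26040609 ≡ 2673 (mod 8991)
So 1809^8 ≡ 2673 (mod 8991).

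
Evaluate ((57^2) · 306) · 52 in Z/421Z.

(57)^2 ≡ 302 (mod 421)
302 · 306 = 92412 ≡ 213 (mod 421)
213 · 52 = 11076 ≡ 130 (mod 421)

130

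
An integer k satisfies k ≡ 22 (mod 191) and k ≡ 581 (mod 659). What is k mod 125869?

59232

191⁻¹ mod 659: 191·590 ≡ 1 (mod 659), so 191⁻¹ ≡ 590.
k = 22 + 191·((581 − 22)·590 mod 659) = 22 + 191·310 = 59232.
Check: 59232 mod 191 = 22, 59232 mod 659 = 581. ✓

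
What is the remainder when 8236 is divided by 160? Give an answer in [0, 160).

8236 = 51*160 + 76, so 8236 ≡ 76 (mod 160).

76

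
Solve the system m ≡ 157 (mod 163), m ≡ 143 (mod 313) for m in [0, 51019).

163⁻¹ mod 313: 163×265 ≡ 1 (mod 313), so 163⁻¹ ≡ 265.
m = 157 + 163×((143 − 157)×265 mod 313) = 157 + 163×46 = 7655.

7655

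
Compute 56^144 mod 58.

Compute successive squares:
144 in binary is 10010000, i.e. 144 = 128 + 16.
56^1 ≡ 56 (mod 58)
56^2 ≡ 56^2 = 3136 ≡ 4 (mod 58)
56^4 ≡ 4^2 = 16 (mod 58)
56^8 ≡ 16^2 = 256 ≡ 24 (mod 58)
56^16 ≡ 24^2 = 576 ≡ 54 (mod 58)
56^32 ≡ 54^2 = 2916 ≡ 16 (mod 58)
56^64 ≡ 16^2 = 256 ≡ 24 (mod 58)
56^128 ≡ 24^2 = 576 ≡ 54 (mod 58)
56^144 = 56^128 × 56^16 ≡ 54 × 54 (mod 58).
54 × 54 = 2916 ≡ 16 (mod 58).

16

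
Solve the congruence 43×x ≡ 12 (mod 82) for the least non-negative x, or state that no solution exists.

gcd(43, 82) = 1, so a unique solution mod 82 exists.
43⁻¹ ≡ 21 (mod 82).
x ≡ 21×12 ≡ 6 (mod 82).

6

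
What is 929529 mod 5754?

3135

929529 = 161×5754 + 3135, so 929529 ≡ 3135 (mod 5754).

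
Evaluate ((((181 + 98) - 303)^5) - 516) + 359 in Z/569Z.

374

181 + 98 = 279
279 - 303 = -24 ≡ 545 (mod 569)
(545)^5 ≡ 531 (mod 569)
531 - 516 = 15
15 + 359 = 374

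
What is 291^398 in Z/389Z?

Compute successive squares:
398 in binary is 110001110, i.e. 398 = 256 + 128 + 8 + 4 + 2.
291^1 ≡ 291 (mod 389)
291^2 ≡ 291^2 = 84681 ≡ 268 (mod 389)
291^4 ≡ 268^2 = 71824 ≡ 248 (mod 389)
291^8 ≡ 248^2 = 61504 ≡ 42 (mod 389)
291^16 ≡ 42^2 = 1764 ≡ 208 (mod 389)
291^32 ≡ 208^2 = 43264 ≡ 85 (mod 389)
291^64 ≡ 85^2 = 7225 ≡ 223 (mod 389)
291^128 ≡ 223^2 = 49729 ≡ 326 (mod 389)
291^256 ≡ 326^2 = 106276 ≡ 79 (mod 389)
291^398 = 291^256 × 291^128 × 291^8 × 291^4 × 291^2 ≡ 79 × 326 × 42 × 248 × 268 (mod 389).
Accumulate the product:
79 × 326 = 25754 ≡ 80
80 × 42 = 3360 ≡ 248
248 × 248 = 61504 ≡ 42
42 × 268 = 11256 ≡ 364

364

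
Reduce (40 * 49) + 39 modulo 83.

7

40 * 49 = 1960 ≡ 51 (mod 83)
51 + 39 = 90 ≡ 7 (mod 83)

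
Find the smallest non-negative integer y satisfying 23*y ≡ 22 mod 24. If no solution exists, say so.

2

gcd(23, 24) = 1, so a unique solution mod 24 exists.
23⁻¹ ≡ 23 (mod 24).
y ≡ 23*22 ≡ 2 (mod 24).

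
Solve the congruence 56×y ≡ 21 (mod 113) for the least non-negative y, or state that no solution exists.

71

gcd(56, 113) = 1, so a unique solution mod 113 exists.
56⁻¹ ≡ 111 (mod 113).
y ≡ 111×21 ≡ 71 (mod 113).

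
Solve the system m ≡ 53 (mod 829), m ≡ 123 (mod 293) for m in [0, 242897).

829⁻¹ mod 293: 829*41 ≡ 1 (mod 293), so 829⁻¹ ≡ 41.
m = 53 + 829*((123 − 53)*41 mod 293) = 53 + 829*233 = 193210.

193210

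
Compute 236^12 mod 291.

241

12 in binary is 1100, i.e. 12 = 8 + 4.
236^1 ≡ 236 (mod 291)
236^2 ≡ 236^2 = 55696 ≡ 115 (mod 291)
236^4 ≡ 115^2 = 13225 ≡ 130 (mod 291)
236^8 ≡ 130^2 = 16900 ≡ 22 (mod 291)
236^12 = 236^8 · 236^4 ≡ 22 · 130 (mod 291).
22 · 130 = 2860 ≡ 241 (mod 291).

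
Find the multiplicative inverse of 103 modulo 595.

52

595 = 5·103 + 80
103 = 1·80 + 23
80 = 3·23 + 11
23 = 2·11 + 1
11 = 11·1 + 0
gcd(103, 595) = 1, so the inverse exists.
Back-substitute for 1:
1 = 1·23 − 2·11
  = −2·80 + 7·23
  = 7·103 − 9·80
  = −9·595 + 52·103
So 103⁻¹ ≡ 52 (mod 595).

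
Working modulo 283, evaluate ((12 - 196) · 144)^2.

12 - 196 = -184 ≡ 99 (mod 283)
99 · 144 = 14256 ≡ 106 (mod 283)
(106)^2 ≡ 199 (mod 283)

199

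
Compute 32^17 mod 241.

239

By square-and-multiply:
17 in binary is 10001, i.e. 17 = 16 + 1.
32^1 ≡ 32 (mod 241)
32^2 ≡ 32^2 = 1024 ≡ 60 (mod 241)
32^4 ≡ 60^2 = 3600 ≡ 226 (mod 241)
32^8 ≡ 226^2 = 51076 ≡ 225 (mod 241)
32^16 ≡ 225^2 = 50625 ≡ 15 (mod 241)
32^17 = 32^16 * 32^1 ≡ 15 * 32 (mod 241).
15 * 32 = 480 ≡ 239 (mod 241).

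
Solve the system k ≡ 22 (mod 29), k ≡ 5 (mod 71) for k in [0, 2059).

29⁻¹ mod 71: 29·49 ≡ 1 (mod 71), so 29⁻¹ ≡ 49.
k = 22 + 29·((5 − 22)·49 mod 71) = 22 + 29·19 = 573.

573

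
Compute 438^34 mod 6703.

Using repeated squaring:
34 in binary is 100010, i.e. 34 = 32 + 2.
438^1 ≡ 438 (mod 6703)
438^2 ≡ 438^2 = 191844 ≡ 4160 (mod 6703)
438^4 ≡ 4160^2 = 17305600 ≡ 5157 (mod 6703)
438^8 ≡ 5157^2 = 26594649 ≡ 3848 (mod 6703)
438^16 ≡ 3848^2 = 14807104 ≡ 177 (mod 6703)
438^32 ≡ 177^2 = 31329 ≡ 4517 (mod 6703)
438^34 = 438^32 · 438^2 ≡ 4517 · 4160 (mod 6703).
4517 · 4160 = 18790720 ≡ 2211 (mod 6703).

2211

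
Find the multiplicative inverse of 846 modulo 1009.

879

By the extended Euclidean algorithm:
1009 = 1*846 + 163
846 = 5*163 + 31
163 = 5*31 + 8
31 = 3*8 + 7
8 = 1*7 + 1
7 = 7*1 + 0
gcd(846, 1009) = 1, so the inverse exists.
Back-substitute for 1:
1 = 1*8 − 1*7
  = −1*31 + 4*8
  = 4*163 − 21*31
  = −21*846 + 109*163
  = 109*1009 − 130*846
So 846⁻¹ ≡ −130 ≡ 879 (mod 1009).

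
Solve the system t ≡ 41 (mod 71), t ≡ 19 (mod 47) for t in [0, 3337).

71⁻¹ mod 47: 71·2 ≡ 1 (mod 47), so 71⁻¹ ≡ 2.
t = 41 + 71·((19 − 41)·2 mod 47) = 41 + 71·3 = 254.

254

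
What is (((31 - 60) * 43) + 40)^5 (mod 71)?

0

31 - 60 = -29 ≡ 42 (mod 71)
42 * 43 = 1806 ≡ 31 (mod 71)
31 + 40 = 71 ≡ 0 (mod 71)
(0)^5 ≡ 0 (mod 71)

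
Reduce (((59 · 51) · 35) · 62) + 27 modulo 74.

19

59 · 51 = 3009 ≡ 49 (mod 74)
49 · 35 = 1715 ≡ 13 (mod 74)
13 · 62 = 806 ≡ 66 (mod 74)
66 + 27 = 93 ≡ 19 (mod 74)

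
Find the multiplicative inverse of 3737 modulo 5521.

Run the extended Euclidean algorithm:
5521 = 1·3737 + 1784
3737 = 2·1784 + 169
1784 = 10·169 + 94
169 = 1·94 + 75
94 = 1·75 + 19
75 = 3·19 + 18
19 = 1·18 + 1
18 = 18·1 + 0
gcd(3737, 5521) = 1, so the inverse exists.
Back-substitute for 1:
1 = 1·19 − 1·18
  = −1·75 + 4·19
  = 4·94 − 5·75
  = −5·169 + 9·94
  = 9·1784 − 95·169
  = −95·3737 + 199·1784
  = 199·5521 − 294·3737
So 3737⁻¹ ≡ −294 ≡ 5227 (mod 5521).

5227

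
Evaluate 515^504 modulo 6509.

By square-and-multiply:
504 in binary is 111111000, i.e. 504 = 256 + 128 + 64 + 32 + 16 + 8.
515^1 ≡ 515 (mod 6509)
515^2 ≡ 515^2 = 265225 ≡ 4865 (mod 6509)
515^4 ≡ 4865^2 = 23668225 ≡ 1501 (mod 6509)
515^8 ≡ 1501^2 = 2253001 ≡ 887 (mod 6509)
515^16 ≡ 887^2 = 786769 ≡ 5689 (mod 6509)
515^32 ≡ 5689^2 = 32364721 ≡ 1973 (mod 6509)
515^64 ≡ 1973^2 = 3892729 ≡ 347 (mod 6509)
515^128 ≡ 347^2 = 120409 ≡ 3247 (mod 6509)
515^256 ≡ 3247^2 = 10543009 ≡ 4938 (mod 6509)
515^504 = 515^256 × 515^128 × 515^64 × 515^32 × 515^16 × 515^8 ≡ 4938 × 3247 × 347 × 1973 × 5689 × 887 (mod 6509).
Accumulate the product:
4938 × 3247 = 16033686 ≡ 2019
2019 × 347 = 700593 ≡ 4130
4130 × 1973 = 8148490 ≡ 5731
5731 × 5689 = 32603659 ≡ 78
78 × 887 = 69186 ≡ 4096

4096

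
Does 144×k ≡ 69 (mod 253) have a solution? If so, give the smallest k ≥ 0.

69

gcd(144, 253) = 1, so a unique solution mod 253 exists.
144⁻¹ ≡ 188 (mod 253).
k ≡ 188×69 ≡ 69 (mod 253).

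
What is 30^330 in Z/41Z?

330 in binary is 101001010, i.e. 330 = 256 + 64 + 8 + 2.
30^1 ≡ 30 (mod 41)
30^2 ≡ 30^2 = 900 ≡ 39 (mod 41)
30^4 ≡ 39^2 = 1521 ≡ 4 (mod 41)
30^8 ≡ 4^2 = 16 (mod 41)
30^16 ≡ 16^2 = 256 ≡ 10 (mod 41)
30^32 ≡ 10^2 = 100 ≡ 18 (mod 41)
30^64 ≡ 18^2 = 324 ≡ 37 (mod 41)
30^128 ≡ 37^2 = 1369 ≡ 16 (mod 41)
30^256 ≡ 16^2 = 256 ≡ 10 (mod 41)
30^330 = 30^256 · 30^64 · 30^8 · 30^2 ≡ 10 · 37 · 16 · 39 (mod 41).
Accumulate the product:
10 · 37 = 370 ≡ 1
1 · 16 = 16
16 · 39 = 624 ≡ 9

9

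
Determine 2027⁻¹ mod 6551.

6551 = 3×2027 + 470
2027 = 4×470 + 147
470 = 3×147 + 29
147 = 5×29 + 2
29 = 14×2 + 1
2 = 2×1 + 0
gcd(2027, 6551) = 1, so the inverse exists.
Back-substitute for 1:
1 = 1×29 − 14×2
  = −14×147 + 71×29
  = 71×470 − 227×147
  = −227×2027 + 979×470
  = 979×6551 − 3164×2027
So 2027⁻¹ ≡ −3164 ≡ 3387 (mod 6551).

3387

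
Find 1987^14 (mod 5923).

5266

14 in binary is 1110, i.e. 14 = 8 + 4 + 2.
1987^1 ≡ 1987 (mod 5923)
1987^2 ≡ 1987^2 = 3948169 ≡ 3451 (mod 5923)
1987^4 ≡ 3451^2 = 11909401 ≡ 4171 (mod 5923)
1987^8 ≡ 4171^2 = 17397241 ≡ 1390 (mod 5923)
1987^14 = 1987^8 · 1987^4 · 1987^2 ≡ 1390 · 4171 · 3451 (mod 5923).
Accumulate the product:
1390 · 4171 = 5797690 ≡ 4996
4996 · 3451 = 17241196 ≡ 5266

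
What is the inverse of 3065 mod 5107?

1278

Run the extended Euclidean algorithm:
5107 = 1*3065 + 2042
3065 = 1*2042 + 1023
2042 = 1*1023 + 1019
1023 = 1*1019 + 4
1019 = 254*4 + 3
4 = 1*3 + 1
3 = 3*1 + 0
gcd(3065, 5107) = 1, so the inverse exists.
Bézout: 1 = −767*5107 + 1278*3065.
So 3065⁻¹ ≡ 1278 (mod 5107).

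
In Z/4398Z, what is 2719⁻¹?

4398 = 1×2719 + 1679
2719 = 1×1679 + 1040
1679 = 1×1040 + 639
1040 = 1×639 + 401
639 = 1×401 + 238
401 = 1×238 + 163
238 = 1×163 + 75
163 = 2×75 + 13
75 = 5×13 + 10
13 = 1×10 + 3
10 = 3×3 + 1
3 = 3×1 + 0
gcd(2719, 4398) = 1, so the inverse exists.
Bézout: 1 = 834×4398 − 1349×2719.
So 2719⁻¹ ≡ −1349 ≡ 3049 (mod 4398).

3049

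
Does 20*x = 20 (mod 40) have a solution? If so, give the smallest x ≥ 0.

gcd(20, 40) = 20, and 20 | 20, so solutions exist.
Divide through by 20: 1*x ≡ 1 (mod 2).
1⁻¹ ≡ 1 (mod 2).
x ≡ 1*1 ≡ 1 (mod 2).
The smallest non-negative solution is x = 1.

1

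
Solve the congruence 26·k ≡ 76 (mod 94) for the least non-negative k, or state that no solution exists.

gcd(26, 94) = 2, and 2 | 76, so solutions exist.
Divide through by 2: 13·k = 38 (mod 47).
13⁻¹ ≡ 29 (mod 47).
k ≡ 29·38 ≡ 21 (mod 47).
The smallest non-negative solution is k = 21.

21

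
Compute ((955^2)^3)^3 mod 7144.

153

(955)^2 ≡ 4737 (mod 7144)
(4737)^3 ≡ 3465 (mod 7144)
(3465)^3 ≡ 153 (mod 7144)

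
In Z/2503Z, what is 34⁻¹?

2503 = 73×34 + 21
34 = 1×21 + 13
21 = 1×13 + 8
13 = 1×8 + 5
8 = 1×5 + 3
5 = 1×3 + 2
3 = 1×2 + 1
2 = 2×1 + 0
gcd(34, 2503) = 1, so the inverse exists.
Back-substitute for 1:
1 = 1×3 − 1×2
  = −1×5 + 2×3
  = 2×8 − 3×5
  = −3×13 + 5×8
  = 5×21 − 8×13
  = −8×34 + 13×21
  = 13×2503 − 957×34
So 34⁻¹ ≡ −957 ≡ 1546 (mod 2503).

1546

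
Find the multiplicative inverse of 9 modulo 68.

53

68 = 7·9 + 5
9 = 1·5 + 4
5 = 1·4 + 1
4 = 4·1 + 0
gcd(9, 68) = 1, so the inverse exists.
Back-substitute for 1:
1 = 1·5 − 1·4
  = −1·9 + 2·5
  = 2·68 − 15·9
So 9⁻¹ ≡ −15 ≡ 53 (mod 68).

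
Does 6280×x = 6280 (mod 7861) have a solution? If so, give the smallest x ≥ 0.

1

gcd(6280, 7861) = 1, so a unique solution mod 7861 exists.
6280⁻¹ ≡ 5181 (mod 7861).
x ≡ 5181×6280 ≡ 1 (mod 7861).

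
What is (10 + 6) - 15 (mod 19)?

10 + 6 = 16
16 - 15 = 1

1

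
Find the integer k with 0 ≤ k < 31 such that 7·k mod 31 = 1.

9

31 = 4·7 + 3
7 = 2·3 + 1
3 = 3·1 + 0
gcd(7, 31) = 1, so the inverse exists.
Back-substitute for 1:
1 = 1·7 − 2·3
  = −2·31 + 9·7
So 7⁻¹ ≡ 9 (mod 31).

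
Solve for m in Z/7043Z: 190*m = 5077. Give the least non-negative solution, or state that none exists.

gcd(190, 7043) = 1, so a unique solution mod 7043 exists.
190⁻¹ ≡ 2706 (mod 7043).
m ≡ 2706*5077 ≡ 4512 (mod 7043).

4512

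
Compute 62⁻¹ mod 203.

167

203 = 3*62 + 17
62 = 3*17 + 11
17 = 1*11 + 6
11 = 1*6 + 5
6 = 1*5 + 1
5 = 5*1 + 0
gcd(62, 203) = 1, so the inverse exists.
Back-substitute for 1:
1 = 1*6 − 1*5
  = −1*11 + 2*6
  = 2*17 − 3*11
  = −3*62 + 11*17
  = 11*203 − 36*62
So 62⁻¹ ≡ −36 ≡ 167 (mod 203).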